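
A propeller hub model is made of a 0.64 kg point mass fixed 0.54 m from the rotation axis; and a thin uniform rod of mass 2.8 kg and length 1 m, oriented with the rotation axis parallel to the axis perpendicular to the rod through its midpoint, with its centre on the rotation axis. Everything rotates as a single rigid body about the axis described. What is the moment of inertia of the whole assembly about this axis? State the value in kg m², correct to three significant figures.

Point mass: I_cm = 0; centre at d = 0.54 m, so I = I_cm + Md² gives I = 0 + (0.64)(0.54)² = 0.18662 kg m².
Thin rod: I_cm = (1/12)ML² = (1/12)(2.8)(1)² = 0.23333 kg m²; axis through the centre, so I = 0.23333 kg m².
Total I = 0.18662 + 0.23333 = 0.41996 kg m².

0.420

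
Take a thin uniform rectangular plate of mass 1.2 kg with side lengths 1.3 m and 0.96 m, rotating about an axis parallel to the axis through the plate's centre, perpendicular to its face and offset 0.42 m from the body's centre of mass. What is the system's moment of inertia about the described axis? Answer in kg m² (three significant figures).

0.473

I_cm = (1/12)M(a²+b²) = (1/12)(1.2)[(1.3)² + (0.96)²] = 0.26116 kg m²; centre at d = 0.42 m, so the parallel axis theorem gives I = 0.26116 + (1.2)(0.42)² = 0.47284 kg m².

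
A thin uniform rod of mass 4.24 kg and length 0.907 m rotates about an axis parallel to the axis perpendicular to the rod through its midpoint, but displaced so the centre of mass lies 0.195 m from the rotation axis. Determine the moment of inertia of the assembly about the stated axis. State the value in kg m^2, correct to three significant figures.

I_cm = (1/12)ML² = (1/12)(4.24)(0.907)² = 0.29067 kg m^2; centre at d = 0.195 m, so the parallel axis theorem gives I = 0.29067 + (4.24)(0.195)² = 0.4519 kg m^2.

0.452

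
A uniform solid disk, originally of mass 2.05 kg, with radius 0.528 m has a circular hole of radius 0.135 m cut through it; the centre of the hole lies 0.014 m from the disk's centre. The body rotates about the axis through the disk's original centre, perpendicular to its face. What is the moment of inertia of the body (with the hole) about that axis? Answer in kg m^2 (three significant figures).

Unpierced body about its centre: I₀ = (1/2)MR² = (1/2)(2.05)(0.528)² = 0.28575 kg m^2.
The removed disk has mass m = M·(r/R)² = (2.05)(0.135/0.528)² = 0.13402 kg (same uniform areal density).
Its moment of inertia about the rotation axis (parallel-axis theorem): I_hole = (1/2)mr² + md² = (1/2)(0.13402)(0.135)² + (0.13402)(0.014)² = 0.0012475 kg m^2.
Treating the hole as negative mass, I = I₀ − I_hole = 0.28575 − 0.0012475 = 0.28451 kg m^2.

0.285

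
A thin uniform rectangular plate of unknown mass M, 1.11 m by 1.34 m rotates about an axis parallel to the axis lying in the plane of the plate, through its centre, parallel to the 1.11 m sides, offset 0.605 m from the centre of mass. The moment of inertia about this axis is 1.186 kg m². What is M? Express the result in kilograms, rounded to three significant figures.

2.30

I = I_cm + Md² = (1/12)Mb² + Md² = M·[0.0833333·(1.34)² + (0.605)²] = M·0.51566.
So M = 1.186 / 0.51566 = 2.3 kg.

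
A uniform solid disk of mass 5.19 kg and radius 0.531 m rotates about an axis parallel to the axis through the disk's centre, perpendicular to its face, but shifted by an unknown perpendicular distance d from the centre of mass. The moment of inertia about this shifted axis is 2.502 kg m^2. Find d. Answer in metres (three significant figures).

0.584

About the centre-of-mass axis, I_cm = (1/2)MR² = (1/2)(5.19)(0.531)² = 0.73169 kg m^2.
Parallel axis theorem: I = I_cm + Md², so Md² = 2.502 − 0.73169 = 1.7703 kg m^2.
d = √(1.7703 / 5.19) = 0.58404 m.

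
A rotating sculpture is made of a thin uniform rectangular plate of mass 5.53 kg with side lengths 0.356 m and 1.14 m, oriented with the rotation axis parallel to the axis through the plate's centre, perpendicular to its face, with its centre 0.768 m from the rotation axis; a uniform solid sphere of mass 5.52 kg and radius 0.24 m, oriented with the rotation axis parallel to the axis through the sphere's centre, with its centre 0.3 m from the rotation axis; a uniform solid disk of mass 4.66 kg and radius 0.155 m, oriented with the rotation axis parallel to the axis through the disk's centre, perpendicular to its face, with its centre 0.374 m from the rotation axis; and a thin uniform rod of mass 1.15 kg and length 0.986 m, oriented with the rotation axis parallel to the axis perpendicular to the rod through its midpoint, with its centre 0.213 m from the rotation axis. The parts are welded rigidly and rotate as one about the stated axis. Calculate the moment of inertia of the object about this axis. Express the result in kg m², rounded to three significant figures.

5.40

Rectangular plate: I_cm = (1/12)M(a²+b²) = (1/12)(5.53)[(0.356)² + (1.14)²] = 0.6573 kg m²; centre at d = 0.768 m, so the parallel axis theorem gives I = 0.6573 + (5.53)(0.768)² = 3.919 kg m².
Solid sphere: I_cm = (2/5)MR² = (2/5)(5.52)(0.24)² = 0.12718 kg m²; centre at d = 0.3 m, so the parallel axis theorem gives I = 0.12718 + (5.52)(0.3)² = 0.62398 kg m².
Solid disk: I_cm = (1/2)MR² = (1/2)(4.66)(0.155)² = 0.055978 kg m²; centre at d = 0.374 m, so the parallel axis theorem gives I = 0.055978 + (4.66)(0.374)² = 0.7078 kg m².
Thin rod: I_cm = (1/12)ML² = (1/12)(1.15)(0.986)² = 0.093169 kg m²; centre at d = 0.213 m, so the parallel axis theorem gives I = 0.093169 + (1.15)(0.213)² = 0.14534 kg m².
Total I = 3.919 + 0.62398 + 0.7078 + 0.14534 = 5.3962 kg m².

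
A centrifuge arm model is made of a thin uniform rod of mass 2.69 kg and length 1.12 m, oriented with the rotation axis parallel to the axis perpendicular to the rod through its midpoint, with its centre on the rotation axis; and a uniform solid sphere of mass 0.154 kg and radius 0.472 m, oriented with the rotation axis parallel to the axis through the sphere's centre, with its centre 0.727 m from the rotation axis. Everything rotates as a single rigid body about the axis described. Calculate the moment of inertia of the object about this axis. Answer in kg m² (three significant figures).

Thin rod: I_cm = (1/12)ML² = (1/12)(2.69)(1.12)² = 0.28119 kg m²; axis through the centre, so I = 0.28119 kg m².
Solid sphere: I_cm = (2/5)MR² = (2/5)(0.154)(0.472)² = 0.013723 kg m²; centre at d = 0.727 m, so the parallel axis theorem gives I = 0.013723 + (0.154)(0.727)² = 0.095117 kg m².
Total I = 0.28119 + 0.095117 = 0.37631 kg m².

0.376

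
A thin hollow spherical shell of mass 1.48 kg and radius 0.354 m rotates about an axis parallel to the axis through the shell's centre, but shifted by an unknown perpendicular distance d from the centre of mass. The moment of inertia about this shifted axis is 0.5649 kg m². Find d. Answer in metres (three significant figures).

0.546

About the centre-of-mass axis, I_cm = (2/3)MR² = (2/3)(1.48)(0.354)² = 0.12365 kg m².
Parallel axis theorem: I = I_cm + Md², so Md² = 0.5649 − 0.12365 = 0.44125 kg m².
d = √(0.44125 / 1.48) = 0.54603 m.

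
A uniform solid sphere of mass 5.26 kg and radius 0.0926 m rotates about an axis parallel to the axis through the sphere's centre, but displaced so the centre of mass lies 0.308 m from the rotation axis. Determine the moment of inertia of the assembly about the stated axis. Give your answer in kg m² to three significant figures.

I_cm = (2/5)MR² = (2/5)(5.26)(0.0926)² = 0.018041 kg m²; centre at d = 0.308 m, so the parallel axis theorem gives I = 0.018041 + (5.26)(0.308)² = 0.51703 kg m².

0.517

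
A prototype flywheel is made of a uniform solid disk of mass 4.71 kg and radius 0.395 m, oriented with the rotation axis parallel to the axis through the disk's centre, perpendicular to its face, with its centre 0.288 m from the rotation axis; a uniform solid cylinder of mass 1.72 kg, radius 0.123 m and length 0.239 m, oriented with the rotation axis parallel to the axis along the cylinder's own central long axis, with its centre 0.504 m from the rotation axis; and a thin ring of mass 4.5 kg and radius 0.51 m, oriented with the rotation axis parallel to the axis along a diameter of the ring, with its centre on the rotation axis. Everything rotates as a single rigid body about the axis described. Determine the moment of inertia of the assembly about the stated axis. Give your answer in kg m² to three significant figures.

Solid disk: I_cm = (1/2)MR² = (1/2)(4.71)(0.395)² = 0.36744 kg m²; centre at d = 0.288 m, so the parallel axis theorem gives I = 0.36744 + (4.71)(0.288)² = 0.75811 kg m².
Solid cylinder: I_cm = (1/2)MR² = (1/2)(1.72)(0.123)² = 0.013011 kg m²; centre at d = 0.504 m, so the parallel axis theorem gives I = 0.013011 + (1.72)(0.504)² = 0.44992 kg m².
Thin ring: I_cm = (1/2)MR² = (1/2)(4.5)(0.51)² = 0.58522 kg m²; axis through the centre, so I = 0.58522 kg m².
Total I = 0.75811 + 0.44992 + 0.58522 = 1.7932 kg m².

1.79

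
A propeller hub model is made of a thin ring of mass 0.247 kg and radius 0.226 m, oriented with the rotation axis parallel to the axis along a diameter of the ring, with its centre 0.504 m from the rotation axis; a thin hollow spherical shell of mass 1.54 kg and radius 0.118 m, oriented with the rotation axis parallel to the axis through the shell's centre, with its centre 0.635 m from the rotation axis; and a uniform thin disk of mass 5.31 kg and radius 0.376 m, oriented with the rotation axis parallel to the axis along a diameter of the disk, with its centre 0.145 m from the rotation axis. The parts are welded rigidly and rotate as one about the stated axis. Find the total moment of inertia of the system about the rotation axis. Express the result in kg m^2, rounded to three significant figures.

1.00

Thin ring: I_cm = (1/2)MR² = (1/2)(0.247)(0.226)² = 0.0063079 kg m^2; centre at d = 0.504 m, so the parallel axis theorem gives I = 0.0063079 + (0.247)(0.504)² = 0.06905 kg m^2.
Spherical shell: I_cm = (2/3)MR² = (2/3)(1.54)(0.118)² = 0.014295 kg m^2; centre at d = 0.635 m, so the parallel axis theorem gives I = 0.014295 + (1.54)(0.635)² = 0.63526 kg m^2.
Thin disk: I_cm = (1/4)MR² = (1/4)(5.31)(0.376)² = 0.18768 kg m^2; centre at d = 0.145 m, so the parallel axis theorem gives I = 0.18768 + (5.31)(0.145)² = 0.29932 kg m^2.
Total I = 0.06905 + 0.63526 + 0.29932 = 1.0036 kg m^2.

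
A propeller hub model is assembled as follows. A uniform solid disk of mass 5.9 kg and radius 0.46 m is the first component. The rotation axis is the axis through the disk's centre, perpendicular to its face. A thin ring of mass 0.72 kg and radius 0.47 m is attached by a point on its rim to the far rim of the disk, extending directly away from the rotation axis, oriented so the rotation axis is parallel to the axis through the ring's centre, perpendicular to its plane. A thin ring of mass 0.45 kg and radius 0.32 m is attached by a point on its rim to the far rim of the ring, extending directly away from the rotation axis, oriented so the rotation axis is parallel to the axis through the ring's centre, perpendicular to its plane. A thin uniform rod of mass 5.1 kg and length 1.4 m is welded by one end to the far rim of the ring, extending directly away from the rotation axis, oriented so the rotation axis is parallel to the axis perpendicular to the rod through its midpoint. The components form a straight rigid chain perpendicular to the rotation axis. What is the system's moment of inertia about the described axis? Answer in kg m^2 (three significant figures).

Solid disk: I_cm = (1/2)MR² = (1/2)(5.9)(0.46)² = 0.62422 kg m^2; axis through the centre, so I = 0.62422 kg m^2.
Thin ring: I_cm = MR² = (0.72)(0.47)² = 0.15905 kg m^2; centre at d = 0.46 + 0.47 = 0.93 m, so I = I_cm + Md² gives I = 0.15905 + (0.72)(0.93)² = 0.78178 kg m^2.
Thin ring: I_cm = MR² = (0.45)(0.32)² = 0.04608 kg m^2; centre at d = 0.46 + 0.47 + 0.47 + 0.32 = 1.72 m, so I = I_cm + Md² gives I = 0.04608 + (0.45)(1.72)² = 1.3774 kg m^2.
Thin rod: I_cm = (1/12)ML² = (1/12)(5.1)(1.4)² = 0.833 kg m^2; centre at d = 0.46 + 0.47 + 0.47 + 0.32 + 0.32 + 0.7 = 2.74 m, so I = I_cm + Md² gives I = 0.833 + (5.1)(2.74)² = 39.122 kg m^2.
Total I = 0.62422 + 0.78178 + 1.3774 + 39.122 = 41.905 kg m^2.

41.9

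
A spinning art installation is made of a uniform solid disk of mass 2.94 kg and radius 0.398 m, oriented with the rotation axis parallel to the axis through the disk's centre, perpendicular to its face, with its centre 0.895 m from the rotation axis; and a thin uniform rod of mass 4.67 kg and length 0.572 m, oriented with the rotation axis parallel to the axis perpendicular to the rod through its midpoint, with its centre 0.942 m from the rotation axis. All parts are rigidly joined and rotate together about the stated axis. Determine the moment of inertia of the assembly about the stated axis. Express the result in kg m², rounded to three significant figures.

Solid disk: I_cm = (1/2)MR² = (1/2)(2.94)(0.398)² = 0.23285 kg m²; centre at d = 0.895 m, so the parallel axis theorem gives I = 0.23285 + (2.94)(0.895)² = 2.5879 kg m².
Thin rod: I_cm = (1/12)ML² = (1/12)(4.67)(0.572)² = 0.12733 kg m²; centre at d = 0.942 m, so the parallel axis theorem gives I = 0.12733 + (4.67)(0.942)² = 4.2713 kg m².
Total I = 2.5879 + 4.2713 = 6.8592 kg m².

6.86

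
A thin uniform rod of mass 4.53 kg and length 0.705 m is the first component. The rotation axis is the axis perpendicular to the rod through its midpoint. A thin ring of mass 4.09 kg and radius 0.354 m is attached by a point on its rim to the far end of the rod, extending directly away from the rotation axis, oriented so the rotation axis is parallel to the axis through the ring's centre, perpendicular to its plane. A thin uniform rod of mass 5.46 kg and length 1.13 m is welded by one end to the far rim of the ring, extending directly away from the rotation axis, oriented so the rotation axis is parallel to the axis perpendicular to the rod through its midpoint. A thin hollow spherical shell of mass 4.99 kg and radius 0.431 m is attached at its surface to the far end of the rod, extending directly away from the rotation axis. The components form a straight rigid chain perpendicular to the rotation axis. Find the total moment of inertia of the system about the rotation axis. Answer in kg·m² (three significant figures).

Thin rod: I_cm = (1/12)ML² = (1/12)(4.53)(0.705)² = 0.18763 kg·m²; axis through the centre, so I = 0.18763 kg·m².
Thin ring: I_cm = MR² = (4.09)(0.354)² = 0.51254 kg·m²; centre at d = 0.3525 + 0.354 = 0.7065 m, so the parallel axis theorem gives I = 0.51254 + (4.09)(0.7065)² = 2.554 kg·m².
Thin rod: I_cm = (1/12)ML² = (1/12)(5.46)(1.13)² = 0.58099 kg·m²; centre at d = 0.3525 + 0.354 + 0.354 + 0.565 = 1.6255 m, so the parallel axis theorem gives I = 0.58099 + (5.46)(1.6255)² = 15.008 kg·m².
Spherical shell: I_cm = (2/3)MR² = (2/3)(4.99)(0.431)² = 0.61796 kg·m²; centre at d = 0.3525 + 0.354 + 0.354 + 0.565 + 0.565 + 0.431 = 2.6215 m, so the parallel axis theorem gives I = 0.61796 + (4.99)(2.6215)² = 34.911 kg·m².
Total I = 0.18763 + 2.554 + 15.008 + 34.911 = 52.66 kg·m².

52.7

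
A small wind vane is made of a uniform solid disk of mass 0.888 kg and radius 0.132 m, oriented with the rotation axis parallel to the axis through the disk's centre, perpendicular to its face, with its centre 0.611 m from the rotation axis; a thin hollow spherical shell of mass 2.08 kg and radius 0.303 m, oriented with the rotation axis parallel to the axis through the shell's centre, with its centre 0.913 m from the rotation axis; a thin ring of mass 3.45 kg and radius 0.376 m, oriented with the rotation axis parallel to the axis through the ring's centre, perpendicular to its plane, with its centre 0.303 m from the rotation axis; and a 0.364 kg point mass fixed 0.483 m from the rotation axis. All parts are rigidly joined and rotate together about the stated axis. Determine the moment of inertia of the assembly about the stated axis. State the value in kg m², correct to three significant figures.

3.09

Solid disk: I_cm = (1/2)MR² = (1/2)(0.888)(0.132)² = 0.0077363 kg m²; centre at d = 0.611 m, so the parallel axis theorem gives I = 0.0077363 + (0.888)(0.611)² = 0.33925 kg m².
Spherical shell: I_cm = (2/3)MR² = (2/3)(2.08)(0.303)² = 0.12731 kg m²; centre at d = 0.913 m, so the parallel axis theorem gives I = 0.12731 + (2.08)(0.913)² = 1.8611 kg m².
Thin ring: I_cm = MR² = (3.45)(0.376)² = 0.48775 kg m²; centre at d = 0.303 m, so the parallel axis theorem gives I = 0.48775 + (3.45)(0.303)² = 0.80449 kg m².
Point mass: I_cm = 0; centre at d = 0.483 m, so the parallel axis theorem gives I = 0 + (0.364)(0.483)² = 0.084917 kg m².
Total I = 0.33925 + 1.8611 + 0.80449 + 0.084917 = 3.0898 kg m².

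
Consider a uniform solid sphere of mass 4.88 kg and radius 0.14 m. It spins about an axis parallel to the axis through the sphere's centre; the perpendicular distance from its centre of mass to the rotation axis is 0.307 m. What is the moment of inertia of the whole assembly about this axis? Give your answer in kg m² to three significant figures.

0.498

I_cm = (2/5)MR² = (2/5)(4.88)(0.14)² = 0.038259 kg m²; centre at d = 0.307 m, so I = I_cm + Md² gives I = 0.038259 + (4.88)(0.307)² = 0.49819 kg m².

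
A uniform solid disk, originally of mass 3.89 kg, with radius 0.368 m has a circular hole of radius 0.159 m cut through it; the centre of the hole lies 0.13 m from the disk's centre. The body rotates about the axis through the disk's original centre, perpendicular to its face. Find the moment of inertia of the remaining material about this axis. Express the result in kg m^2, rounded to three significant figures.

Unpierced body about its centre: I₀ = (1/2)MR² = (1/2)(3.89)(0.368)² = 0.2634 kg m^2.
The removed disk has mass m = M·(r/R)² = (3.89)(0.159/0.368)² = 0.72619 kg (same uniform areal density).
Its moment of inertia about the rotation axis (parallel-axis theorem): I_hole = (1/2)mr² + md² = (1/2)(0.72619)(0.159)² + (0.72619)(0.13)² = 0.021452 kg m^2.
Treating the hole as negative mass, I = I₀ − I_hole = 0.2634 − 0.021452 = 0.24195 kg m^2.

0.242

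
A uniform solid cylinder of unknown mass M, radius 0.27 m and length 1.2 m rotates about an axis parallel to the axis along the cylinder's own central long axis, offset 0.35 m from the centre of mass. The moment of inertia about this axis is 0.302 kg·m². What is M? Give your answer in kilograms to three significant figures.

I = I_cm + Md² = (1/2)MR² + Md² = M·[0.5·(0.27)² + (0.35)²] = M·0.15895.
So M = 0.302 / 0.15895 = 1.9 kg.

1.90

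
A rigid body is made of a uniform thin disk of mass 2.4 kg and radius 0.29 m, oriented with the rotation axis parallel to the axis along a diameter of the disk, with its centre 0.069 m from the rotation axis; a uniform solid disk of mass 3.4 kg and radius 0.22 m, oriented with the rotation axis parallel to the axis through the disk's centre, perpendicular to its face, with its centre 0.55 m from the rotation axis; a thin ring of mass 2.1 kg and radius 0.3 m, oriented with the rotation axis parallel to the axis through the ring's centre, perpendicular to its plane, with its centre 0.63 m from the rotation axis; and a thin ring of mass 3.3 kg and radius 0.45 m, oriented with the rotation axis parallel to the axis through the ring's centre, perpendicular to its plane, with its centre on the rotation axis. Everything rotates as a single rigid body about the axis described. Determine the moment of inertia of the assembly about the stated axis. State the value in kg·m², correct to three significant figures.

Thin disk: I_cm = (1/4)MR² = (1/4)(2.4)(0.29)² = 0.05046 kg·m²; centre at d = 0.069 m, so the parallel axis theorem gives I = 0.05046 + (2.4)(0.069)² = 0.061886 kg·m².
Solid disk: I_cm = (1/2)MR² = (1/2)(3.4)(0.22)² = 0.08228 kg·m²; centre at d = 0.55 m, so the parallel axis theorem gives I = 0.08228 + (3.4)(0.55)² = 1.1108 kg·m².
Thin ring: I_cm = MR² = (2.1)(0.3)² = 0.189 kg·m²; centre at d = 0.63 m, so the parallel axis theorem gives I = 0.189 + (2.1)(0.63)² = 1.0225 kg·m².
Thin ring: I_cm = MR² = (3.3)(0.45)² = 0.66825 kg·m²; axis through the centre, so I = 0.66825 kg·m².
Total I = 0.061886 + 1.1108 + 1.0225 + 0.66825 = 2.8634 kg·m².

2.86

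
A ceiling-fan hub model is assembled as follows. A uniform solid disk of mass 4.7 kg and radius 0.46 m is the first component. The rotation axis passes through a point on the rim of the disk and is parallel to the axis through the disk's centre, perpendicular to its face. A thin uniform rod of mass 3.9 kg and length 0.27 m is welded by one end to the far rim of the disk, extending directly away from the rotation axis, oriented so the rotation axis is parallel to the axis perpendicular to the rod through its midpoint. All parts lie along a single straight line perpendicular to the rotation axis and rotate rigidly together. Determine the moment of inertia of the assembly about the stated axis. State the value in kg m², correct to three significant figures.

5.86

Solid disk: I_cm = (1/2)MR² = (1/2)(4.7)(0.46)² = 0.49726 kg m²; centre at d = 0.46 m, so I = I_cm + Md² gives I = 0.49726 + (4.7)(0.46)² = 1.4918 kg m².
Thin rod: I_cm = (1/12)ML² = (1/12)(3.9)(0.27)² = 0.023692 kg m²; centre at d = 0.46 + 0.46 + 0.135 = 1.055 m, so I = I_cm + Md² gives I = 0.023692 + (3.9)(1.055)² = 4.3645 kg m².
Total I = 1.4918 + 4.3645 = 5.8563 kg m².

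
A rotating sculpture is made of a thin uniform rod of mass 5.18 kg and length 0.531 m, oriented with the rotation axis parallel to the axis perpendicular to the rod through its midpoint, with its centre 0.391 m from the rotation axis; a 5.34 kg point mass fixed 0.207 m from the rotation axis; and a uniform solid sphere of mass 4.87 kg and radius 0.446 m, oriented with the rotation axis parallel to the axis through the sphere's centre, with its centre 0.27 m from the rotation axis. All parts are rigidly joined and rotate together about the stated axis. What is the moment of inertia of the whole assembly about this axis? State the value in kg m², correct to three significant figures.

Thin rod: I_cm = (1/12)ML² = (1/12)(5.18)(0.531)² = 0.12171 kg m²; centre at d = 0.391 m, so I = I_cm + Md² gives I = 0.12171 + (5.18)(0.391)² = 0.91364 kg m².
Point mass: I_cm = 0; centre at d = 0.207 m, so I = I_cm + Md² gives I = 0 + (5.34)(0.207)² = 0.22881 kg m².
Solid sphere: I_cm = (2/5)MR² = (2/5)(4.87)(0.446)² = 0.38749 kg m²; centre at d = 0.27 m, so I = I_cm + Md² gives I = 0.38749 + (4.87)(0.27)² = 0.74251 kg m².
Total I = 0.91364 + 0.22881 + 0.74251 = 1.885 kg m².

1.88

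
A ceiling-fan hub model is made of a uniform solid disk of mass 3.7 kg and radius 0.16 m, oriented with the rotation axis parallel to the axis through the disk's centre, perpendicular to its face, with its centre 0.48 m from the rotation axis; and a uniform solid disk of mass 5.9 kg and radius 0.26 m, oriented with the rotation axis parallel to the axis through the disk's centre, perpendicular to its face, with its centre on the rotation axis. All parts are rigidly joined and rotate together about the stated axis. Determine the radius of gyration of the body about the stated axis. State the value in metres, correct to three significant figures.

0.338

Solid disk: I_cm = (1/2)MR² = (1/2)(3.7)(0.16)² = 0.04736 kg m^2; centre at d = 0.48 m, so I = I_cm + Md² gives I = 0.04736 + (3.7)(0.48)² = 0.89984 kg m^2.
Solid disk: I_cm = (1/2)MR² = (1/2)(5.9)(0.26)² = 0.19942 kg m^2; axis through the centre, so I = 0.19942 kg m^2.
Total I = 1.0993 kg m^2; total mass M = 9.6 kg.
k = √(I/M) = √(1.0993/9.6) = 0.33839 m.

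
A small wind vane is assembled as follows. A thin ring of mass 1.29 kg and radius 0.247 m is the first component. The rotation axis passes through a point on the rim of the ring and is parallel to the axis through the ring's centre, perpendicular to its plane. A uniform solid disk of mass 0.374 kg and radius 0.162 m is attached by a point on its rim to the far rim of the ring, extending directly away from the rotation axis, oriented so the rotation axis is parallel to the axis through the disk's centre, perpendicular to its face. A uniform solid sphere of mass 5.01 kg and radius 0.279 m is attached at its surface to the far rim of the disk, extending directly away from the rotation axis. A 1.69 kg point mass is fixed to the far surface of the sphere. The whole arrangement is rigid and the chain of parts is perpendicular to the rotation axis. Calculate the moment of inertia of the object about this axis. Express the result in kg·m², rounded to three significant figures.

9.71

Thin ring: I_cm = MR² = (1.29)(0.247)² = 0.078702 kg·m²; centre at d = 0.247 m, so the parallel axis theorem gives I = 0.078702 + (1.29)(0.247)² = 0.1574 kg·m².
Solid disk: I_cm = (1/2)MR² = (1/2)(0.374)(0.162)² = 0.0049076 kg·m²; centre at d = 0.247 + 0.247 + 0.162 = 0.656 m, so the parallel axis theorem gives I = 0.0049076 + (0.374)(0.656)² = 0.16585 kg·m².
Solid sphere: I_cm = (2/5)MR² = (2/5)(5.01)(0.279)² = 0.15599 kg·m²; centre at d = 0.247 + 0.247 + 0.162 + 0.162 + 0.279 = 1.097 m, so the parallel axis theorem gives I = 0.15599 + (5.01)(1.097)² = 6.1851 kg·m².
Point mass: I_cm = 0; centre at d = 0.247 + 0.247 + 0.162 + 0.162 + 0.279 + 0.279 = 1.376 m, so the parallel axis theorem gives I = 0 + (1.69)(1.376)² = 3.1998 kg·m².
Total I = 0.1574 + 0.16585 + 6.1851 + 3.1998 = 9.7081 kg·m².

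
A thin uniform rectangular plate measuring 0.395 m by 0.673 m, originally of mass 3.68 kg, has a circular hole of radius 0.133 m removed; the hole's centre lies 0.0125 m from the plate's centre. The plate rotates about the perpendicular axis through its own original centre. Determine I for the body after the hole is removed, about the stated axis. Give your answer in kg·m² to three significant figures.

0.180

Unpierced body about its centre: I₀ = (1/12)M(a²+b²) = (1/12)(3.68)[(0.395)² + (0.673)²] = 0.18675 kg·m².
The removed disk has mass m = M·πr²/(ab) = (3.68)·π(0.133)²/(0.395·0.673) = 0.76929 kg (same uniform areal density).
Its moment of inertia about the rotation axis (parallel-axis theorem): I_hole = (1/2)mr² + md² = (1/2)(0.76929)(0.133)² + (0.76929)(0.0125)² = 0.0069242 kg·m².
Treating the hole as negative mass, I = I₀ − I_hole = 0.18675 − 0.0069242 = 0.17982 kg·m².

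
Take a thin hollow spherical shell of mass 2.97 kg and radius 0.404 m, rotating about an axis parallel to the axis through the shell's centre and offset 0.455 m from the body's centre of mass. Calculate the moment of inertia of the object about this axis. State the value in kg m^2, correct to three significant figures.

I_cm = (2/3)MR² = (2/3)(2.97)(0.404)² = 0.32317 kg m^2; centre at d = 0.455 m, so the parallel axis theorem gives I = 0.32317 + (2.97)(0.455)² = 0.93803 kg m^2.

0.938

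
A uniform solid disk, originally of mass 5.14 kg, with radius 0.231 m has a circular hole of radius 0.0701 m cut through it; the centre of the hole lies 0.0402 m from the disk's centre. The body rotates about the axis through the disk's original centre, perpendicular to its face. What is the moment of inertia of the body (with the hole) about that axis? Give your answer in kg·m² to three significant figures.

Unpierced body about its centre: I₀ = (1/2)MR² = (1/2)(5.14)(0.231)² = 0.13714 kg·m².
The removed disk has mass m = M·(r/R)² = (5.14)(0.0701/0.231)² = 0.47334 kg (same uniform areal density).
Its moment of inertia about the rotation axis (parallel-axis theorem): I_hole = (1/2)mr² + md² = (1/2)(0.47334)(0.0701)² + (0.47334)(0.0402)² = 0.0019279 kg·m².
Treating the hole as negative mass, I = I₀ − I_hole = 0.13714 − 0.0019279 = 0.13521 kg·m².

0.135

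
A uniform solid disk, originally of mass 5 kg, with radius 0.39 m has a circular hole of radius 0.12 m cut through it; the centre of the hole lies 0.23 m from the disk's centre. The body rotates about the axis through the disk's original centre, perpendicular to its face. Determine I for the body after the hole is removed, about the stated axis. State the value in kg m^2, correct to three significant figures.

Unpierced body about its centre: I₀ = (1/2)MR² = (1/2)(5)(0.39)² = 0.38025 kg m^2.
The removed disk has mass m = M·(r/R)² = (5)(0.12/0.39)² = 0.47337 kg (same uniform areal density).
Its moment of inertia about the rotation axis (parallel-axis theorem): I_hole = (1/2)mr² + md² = (1/2)(0.47337)(0.12)² + (0.47337)(0.23)² = 0.02845 kg m^2.
Treating the hole as negative mass, I = I₀ − I_hole = 0.38025 − 0.02845 = 0.3518 kg m^2.

0.352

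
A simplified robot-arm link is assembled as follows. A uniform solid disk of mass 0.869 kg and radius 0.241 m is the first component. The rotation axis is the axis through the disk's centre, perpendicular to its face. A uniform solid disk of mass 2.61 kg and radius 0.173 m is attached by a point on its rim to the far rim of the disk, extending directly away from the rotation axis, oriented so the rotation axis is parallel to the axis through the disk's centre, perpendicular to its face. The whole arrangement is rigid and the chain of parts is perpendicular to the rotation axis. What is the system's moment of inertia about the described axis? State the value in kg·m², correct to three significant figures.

0.512

Solid disk: I_cm = (1/2)MR² = (1/2)(0.869)(0.241)² = 0.025236 kg·m²; axis through the centre, so I = 0.025236 kg·m².
Solid disk: I_cm = (1/2)MR² = (1/2)(2.61)(0.173)² = 0.039057 kg·m²; centre at d = 0.241 + 0.173 = 0.414 m, so I = I_cm + Md² gives I = 0.039057 + (2.61)(0.414)² = 0.4864 kg·m².
Total I = 0.025236 + 0.4864 = 0.51164 kg·m².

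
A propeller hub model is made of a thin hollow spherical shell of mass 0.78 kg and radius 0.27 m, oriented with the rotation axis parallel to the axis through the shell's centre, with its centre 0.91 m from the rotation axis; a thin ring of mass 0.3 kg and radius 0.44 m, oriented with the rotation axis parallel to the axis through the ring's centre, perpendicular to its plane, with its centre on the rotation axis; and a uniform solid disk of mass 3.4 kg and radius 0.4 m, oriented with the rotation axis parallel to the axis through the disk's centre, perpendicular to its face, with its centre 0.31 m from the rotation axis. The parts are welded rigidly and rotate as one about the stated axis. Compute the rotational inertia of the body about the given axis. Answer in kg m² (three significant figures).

Spherical shell: I_cm = (2/3)MR² = (2/3)(0.78)(0.27)² = 0.037908 kg m²; centre at d = 0.91 m, so the parallel axis theorem gives I = 0.037908 + (0.78)(0.91)² = 0.68383 kg m².
Thin ring: I_cm = MR² = (0.3)(0.44)² = 0.05808 kg m²; axis through the centre, so I = 0.05808 kg m².
Solid disk: I_cm = (1/2)MR² = (1/2)(3.4)(0.4)² = 0.272 kg m²; centre at d = 0.31 m, so the parallel axis theorem gives I = 0.272 + (3.4)(0.31)² = 0.59874 kg m².
Total I = 0.68383 + 0.05808 + 0.59874 = 1.3406 kg m².

1.34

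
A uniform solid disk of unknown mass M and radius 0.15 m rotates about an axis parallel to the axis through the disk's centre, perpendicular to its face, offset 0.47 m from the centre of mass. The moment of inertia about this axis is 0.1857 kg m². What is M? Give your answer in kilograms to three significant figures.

0.800

I = I_cm + Md² = (1/2)MR² + Md² = M·[0.5·(0.15)² + (0.47)²] = M·0.23215.
So M = 0.1857 / 0.23215 = 0.79991 kg.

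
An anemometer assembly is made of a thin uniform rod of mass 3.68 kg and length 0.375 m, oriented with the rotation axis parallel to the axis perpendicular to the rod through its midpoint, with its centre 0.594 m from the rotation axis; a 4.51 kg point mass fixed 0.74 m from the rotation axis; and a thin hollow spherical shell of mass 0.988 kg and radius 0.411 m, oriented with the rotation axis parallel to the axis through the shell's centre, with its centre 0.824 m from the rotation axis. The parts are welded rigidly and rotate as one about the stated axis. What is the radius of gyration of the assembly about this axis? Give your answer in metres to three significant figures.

Thin rod: I_cm = (1/12)ML² = (1/12)(3.68)(0.375)² = 0.043125 kg·m²; centre at d = 0.594 m, so I = I_cm + Md² gives I = 0.043125 + (3.68)(0.594)² = 1.3416 kg·m².
Point mass: I_cm = 0; centre at d = 0.74 m, so I = I_cm + Md² gives I = 0 + (4.51)(0.74)² = 2.4697 kg·m².
Spherical shell: I_cm = (2/3)MR² = (2/3)(0.988)(0.411)² = 0.11126 kg·m²; centre at d = 0.824 m, so I = I_cm + Md² gives I = 0.11126 + (0.988)(0.824)² = 0.78209 kg·m².
Total I = 4.5933 kg·m²; total mass M = 9.178 kg.
k = √(I/M) = √(4.5933/9.178) = 0.70744 m.

0.707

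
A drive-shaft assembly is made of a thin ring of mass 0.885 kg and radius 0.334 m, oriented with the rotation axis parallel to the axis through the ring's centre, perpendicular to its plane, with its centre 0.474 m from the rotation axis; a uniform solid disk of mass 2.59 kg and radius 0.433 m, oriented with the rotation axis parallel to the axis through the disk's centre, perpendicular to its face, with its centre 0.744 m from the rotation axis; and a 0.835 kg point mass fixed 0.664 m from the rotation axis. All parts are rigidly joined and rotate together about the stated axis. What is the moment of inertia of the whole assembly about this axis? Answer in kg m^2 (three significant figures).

Thin ring: I_cm = MR² = (0.885)(0.334)² = 0.098727 kg m^2; centre at d = 0.474 m, so I = I_cm + Md² gives I = 0.098727 + (0.885)(0.474)² = 0.29757 kg m^2.
Solid disk: I_cm = (1/2)MR² = (1/2)(2.59)(0.433)² = 0.2428 kg m^2; centre at d = 0.744 m, so I = I_cm + Md² gives I = 0.2428 + (2.59)(0.744)² = 1.6765 kg m^2.
Point mass: I_cm = 0; centre at d = 0.664 m, so I = I_cm + Md² gives I = 0 + (0.835)(0.664)² = 0.36815 kg m^2.
Total I = 0.29757 + 1.6765 + 0.36815 = 2.3422 kg m^2.

2.34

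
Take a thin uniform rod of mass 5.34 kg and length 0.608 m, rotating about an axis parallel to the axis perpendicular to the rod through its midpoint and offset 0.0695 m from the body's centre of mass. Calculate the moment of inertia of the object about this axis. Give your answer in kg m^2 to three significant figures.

0.190

I_cm = (1/12)ML² = (1/12)(5.34)(0.608)² = 0.1645 kg m^2; centre at d = 0.0695 m, so the parallel axis theorem gives I = 0.1645 + (5.34)(0.0695)² = 0.19029 kg m^2.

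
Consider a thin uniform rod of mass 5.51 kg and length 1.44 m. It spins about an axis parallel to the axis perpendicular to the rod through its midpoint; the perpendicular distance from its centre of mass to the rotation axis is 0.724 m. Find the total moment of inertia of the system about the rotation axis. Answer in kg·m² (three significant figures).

I_cm = (1/12)ML² = (1/12)(5.51)(1.44)² = 0.95213 kg·m²; centre at d = 0.724 m, so I = I_cm + Md² gives I = 0.95213 + (5.51)(0.724)² = 3.8403 kg·m².

3.84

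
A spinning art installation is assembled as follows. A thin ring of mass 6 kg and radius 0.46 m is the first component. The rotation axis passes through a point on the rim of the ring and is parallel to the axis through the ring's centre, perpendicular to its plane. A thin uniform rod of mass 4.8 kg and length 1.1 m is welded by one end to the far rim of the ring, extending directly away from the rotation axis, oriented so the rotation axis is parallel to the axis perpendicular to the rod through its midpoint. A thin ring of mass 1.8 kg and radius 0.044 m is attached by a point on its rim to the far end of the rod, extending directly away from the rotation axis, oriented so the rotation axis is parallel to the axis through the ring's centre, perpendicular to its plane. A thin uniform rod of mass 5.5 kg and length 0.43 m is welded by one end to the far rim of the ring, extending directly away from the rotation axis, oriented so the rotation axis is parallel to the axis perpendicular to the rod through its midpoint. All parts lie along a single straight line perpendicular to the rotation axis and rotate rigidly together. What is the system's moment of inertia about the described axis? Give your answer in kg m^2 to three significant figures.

Thin ring: I_cm = MR² = (6)(0.46)² = 1.2696 kg m^2; centre at d = 0.46 m, so I = I_cm + Md² gives I = 1.2696 + (6)(0.46)² = 2.5392 kg m^2.
Thin rod: I_cm = (1/12)ML² = (1/12)(4.8)(1.1)² = 0.484 kg m^2; centre at d = 0.46 + 0.46 + 0.55 = 1.47 m, so I = I_cm + Md² gives I = 0.484 + (4.8)(1.47)² = 10.856 kg m^2.
Thin ring: I_cm = MR² = (1.8)(0.044)² = 0.0034848 kg m^2; centre at d = 0.46 + 0.46 + 0.55 + 0.55 + 0.044 = 2.064 m, so I = I_cm + Md² gives I = 0.0034848 + (1.8)(2.064)² = 7.6717 kg m^2.
Thin rod: I_cm = (1/12)ML² = (1/12)(5.5)(0.43)² = 0.084746 kg m^2; centre at d = 0.46 + 0.46 + 0.55 + 0.55 + 0.044 + 0.044 + 0.215 = 2.323 m, so I = I_cm + Md² gives I = 0.084746 + (5.5)(2.323)² = 29.765 kg m^2.
Total I = 2.5392 + 10.856 + 7.6717 + 29.765 = 50.832 kg m^2.

50.8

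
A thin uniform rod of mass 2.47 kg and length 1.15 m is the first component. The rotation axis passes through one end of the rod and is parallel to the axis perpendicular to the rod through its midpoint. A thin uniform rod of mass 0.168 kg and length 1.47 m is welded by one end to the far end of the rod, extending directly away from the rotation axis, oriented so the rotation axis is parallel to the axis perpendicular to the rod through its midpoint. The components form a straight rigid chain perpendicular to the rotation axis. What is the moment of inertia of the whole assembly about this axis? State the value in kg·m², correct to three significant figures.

1.72

Thin rod: I_cm = (1/12)ML² = (1/12)(2.47)(1.15)² = 0.27221 kg·m²; centre at d = 0.575 m, so I = I_cm + Md² gives I = 0.27221 + (2.47)(0.575)² = 1.0889 kg·m².
Thin rod: I_cm = (1/12)ML² = (1/12)(0.168)(1.47)² = 0.030253 kg·m²; centre at d = 0.575 + 0.575 + 0.735 = 1.885 m, so I = I_cm + Md² gives I = 0.030253 + (0.168)(1.885)² = 0.62719 kg·m².
Total I = 1.0889 + 0.62719 = 1.7161 kg·m².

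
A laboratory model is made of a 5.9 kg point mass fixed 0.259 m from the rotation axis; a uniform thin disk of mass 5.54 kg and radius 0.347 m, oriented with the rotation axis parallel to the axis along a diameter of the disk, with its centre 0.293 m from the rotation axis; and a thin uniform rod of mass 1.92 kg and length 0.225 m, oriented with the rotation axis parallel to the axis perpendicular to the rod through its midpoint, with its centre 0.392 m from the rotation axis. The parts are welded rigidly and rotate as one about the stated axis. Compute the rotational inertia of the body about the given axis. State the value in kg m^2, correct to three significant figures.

1.34

Point mass: I_cm = 0; centre at d = 0.259 m, so I = I_cm + Md² gives I = 0 + (5.9)(0.259)² = 0.39578 kg m^2.
Thin disk: I_cm = (1/4)MR² = (1/4)(5.54)(0.347)² = 0.16677 kg m^2; centre at d = 0.293 m, so I = I_cm + Md² gives I = 0.16677 + (5.54)(0.293)² = 0.64237 kg m^2.
Thin rod: I_cm = (1/12)ML² = (1/12)(1.92)(0.225)² = 0.0081 kg m^2; centre at d = 0.392 m, so I = I_cm + Md² gives I = 0.0081 + (1.92)(0.392)² = 0.30313 kg m^2.
Total I = 0.39578 + 0.64237 + 0.30313 = 1.3413 kg m^2.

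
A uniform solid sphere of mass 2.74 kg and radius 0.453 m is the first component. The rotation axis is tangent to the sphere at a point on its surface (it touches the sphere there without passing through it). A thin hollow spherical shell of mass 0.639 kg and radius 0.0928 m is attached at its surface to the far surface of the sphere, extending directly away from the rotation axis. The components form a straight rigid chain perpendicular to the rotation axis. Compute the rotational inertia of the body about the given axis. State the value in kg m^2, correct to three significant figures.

Solid sphere: I_cm = (2/5)MR² = (2/5)(2.74)(0.453)² = 0.22491 kg m^2; centre at d = 0.453 m, so I = I_cm + Md² gives I = 0.22491 + (2.74)(0.453)² = 0.78718 kg m^2.
Spherical shell: I_cm = (2/3)MR² = (2/3)(0.639)(0.0928)² = 0.0036686 kg m^2; centre at d = 0.453 + 0.453 + 0.0928 = 0.9988 m, so I = I_cm + Md² gives I = 0.0036686 + (0.639)(0.9988)² = 0.64114 kg m^2.
Total I = 0.78718 + 0.64114 = 1.4283 kg m^2.

1.43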